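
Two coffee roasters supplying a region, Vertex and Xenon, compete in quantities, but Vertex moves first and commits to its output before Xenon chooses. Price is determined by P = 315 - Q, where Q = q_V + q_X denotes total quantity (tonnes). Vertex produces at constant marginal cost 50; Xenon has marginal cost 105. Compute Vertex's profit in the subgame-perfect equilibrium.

Solve by backward induction. Given q_V, the follower Xenon maximises π_X = (315 - q_V - q_X)q_X - 105q_X.
Setting the follower's marginal profit to zero, 210 - q_V - 2q_X = 0, i.e. q_X = (210 - q_V)/2.
The leader anticipates this reaction. Substituting into P = 315 - Q gives P = 210 - (1/2)q_V, so π_V = (210 - (1/2)q_V)q_V - 50q_V.
Leader FOC: 160 - q_V = 0, so q_V = 160.
Then q_X = (210 - 160)/2 = 25.
Price P = 315 - 185 = 130.
Vertex's profit: (130 - 50)·160 = 12800.

12800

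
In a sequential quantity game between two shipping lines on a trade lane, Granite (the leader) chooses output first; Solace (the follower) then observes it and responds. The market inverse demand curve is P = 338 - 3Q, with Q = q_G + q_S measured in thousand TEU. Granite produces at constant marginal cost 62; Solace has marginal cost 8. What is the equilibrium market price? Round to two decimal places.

117.50

The follower Solace best-responds to any q_G: π_S = (338 - 3Q)q_S - 8q_S.
Setting the follower's marginal profit to zero, 330 - 3q_G - 6q_S = 0, i.e. q_S = (330 - 3q_G)/6.
Granite substitutes q_S(q_G) into its own profit: π_G = q_G(338 - 3q_G - (330 - 3q_G)/2) - 62q_G = (173 - (3/2)q_G)q_G - 62q_G.
Maximising: ∂π_G/∂q_G = 111 - 3q_G = 0, giving q_G = 37.
Then q_S = (330 - 3·37)/6 = 73/2.
Total output Q = 147/2, so price P = 338 - 3·(147/2) = 235/2.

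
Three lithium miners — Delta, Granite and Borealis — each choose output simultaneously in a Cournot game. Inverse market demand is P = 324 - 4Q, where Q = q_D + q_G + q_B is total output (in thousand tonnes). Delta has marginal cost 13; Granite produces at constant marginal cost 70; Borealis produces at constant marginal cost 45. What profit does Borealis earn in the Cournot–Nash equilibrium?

1156

Delta's profit: π_D = (324 - 4Q)q_D - (13q_D). Setting ∂π_D/∂q_D = 0: 311 - 8q_D - 4(q_G + q_B) = 0.
Granite's first-order condition: 254 - 8q_G - 4(q_D + q_B) = 0.
Borealis's first-order condition: 279 - 8q_B - 4(q_D + q_G) = 0.
Adding the 3 first-order conditions: 844 − 16Q = 0, so Q = 211/4.
Back-substituting: q_D = (311 − 211)/4 = 25, q_G = (254 − 211)/4 = 43/4, q_B = (279 − 211)/4 = 17.
Price P = 324 - 4·(211/4) = 113.
Borealis's profit: (113 - 45)·17 = 1156.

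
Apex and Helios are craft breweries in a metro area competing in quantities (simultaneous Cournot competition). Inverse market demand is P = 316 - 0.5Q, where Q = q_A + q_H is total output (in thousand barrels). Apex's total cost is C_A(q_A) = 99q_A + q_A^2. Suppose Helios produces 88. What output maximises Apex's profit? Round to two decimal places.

With the rival's output fixed at 88, Apex's profit is π_A = (316 - (1/2)·88 - (1/2)q_A)q_A - (99q_A + q_A²) = (272 - (1/2)q_A)q_A - (99q_A + q_A²).
∂π_A/∂q_A = 173 - 3q_A = 0, so q_A = 173/3.

57.67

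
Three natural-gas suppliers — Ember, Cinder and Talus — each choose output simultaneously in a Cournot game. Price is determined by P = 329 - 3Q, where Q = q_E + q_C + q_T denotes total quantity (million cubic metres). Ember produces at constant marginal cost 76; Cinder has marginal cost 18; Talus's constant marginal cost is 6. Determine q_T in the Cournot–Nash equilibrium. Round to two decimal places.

Ember's profit: π_E = (329 - 3Q)q_E - (76q_E). Setting ∂π_E/∂q_E = 0: 253 - 6q_E - 3(q_C + q_T) = 0.
Cinder's first-order condition: 311 - 6q_C - 3(q_E + q_T) = 0.
Talus's profit: π_T = (329 - 3Q)q_T - (6q_T). Setting ∂π_T/∂q_T = 0: 323 - 6q_T - 3(q_E + q_C) = 0.
Adding the 3 conditions: 887 − 6Q − 6Q = 0, i.e. Q = 887/12.
Back-substituting: q_E = (253 − 887/4)/3 = 125/12, q_C = (311 − 887/4)/3 = 119/4, q_T = (323 − 887/4)/3 = 135/4.

33.75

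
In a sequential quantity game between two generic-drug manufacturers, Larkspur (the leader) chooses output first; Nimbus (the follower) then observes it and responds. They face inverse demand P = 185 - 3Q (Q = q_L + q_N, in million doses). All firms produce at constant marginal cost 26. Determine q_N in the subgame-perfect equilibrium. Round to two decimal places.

The follower Nimbus best-responds to any q_L: π_N = (185 - 3Q)q_N - 26q_N.
Follower FOC: 159 - 3q_L - 6q_N = 0, so q_N(q_L) = (159 - 3q_L)/6.
The leader anticipates this reaction. Substituting into P = 185 - 3Q gives P = 211/2 - (3/2)q_L, so π_L = (211/2 - (3/2)q_L)q_L - 26q_L.
Maximising: ∂π_L/∂q_L = 159/2 - 3q_L = 0, giving q_L = 53/2.
Then q_N = (159 - 3·(53/2))/6 = 53/4.

13.25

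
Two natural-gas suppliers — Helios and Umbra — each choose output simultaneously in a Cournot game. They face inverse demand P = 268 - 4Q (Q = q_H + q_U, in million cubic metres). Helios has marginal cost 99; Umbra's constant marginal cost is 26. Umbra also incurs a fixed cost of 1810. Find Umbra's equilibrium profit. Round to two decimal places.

946.25

Helios's profit: π_H = (268 - 4Q)q_H - (99q_H). Setting ∂π_H/∂q_H = 0: 169 - 8q_H - 4(q_U) = 0.
Umbra's first-order condition: 242 - 8q_U - 4(q_H) = 0.
So q_H = (169 - 4q_U)/8 and q_U = (242 - 4q_H)/8.
Substituting one into the other gives q_H = 8 and q_U = 105/4.
Price P = 268 - 4·(137/4) = 131.
Umbra's profit: (131 - 26)·(105/4) - 1810 = 946.2500.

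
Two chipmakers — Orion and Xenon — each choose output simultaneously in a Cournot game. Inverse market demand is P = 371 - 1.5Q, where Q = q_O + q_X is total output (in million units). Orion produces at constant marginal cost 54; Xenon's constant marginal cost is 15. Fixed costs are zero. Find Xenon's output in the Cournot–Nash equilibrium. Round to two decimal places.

87.78

Orion's profit: π_O = (371 - 1.5Q)q_O - (54q_O). Setting ∂π_O/∂q_O = 0: 317 - 3q_O - (3/2)(q_X) = 0.
Xenon's profit: π_X = (371 - 1.5Q)q_X - (15q_X). Setting ∂π_X/∂q_X = 0: 356 - 3q_X - (3/2)(q_O) = 0.
Rearranging gives the reaction functions q_O = (317 - (3/2)q_X)/3 and q_X = (356 - (3/2)q_O)/3.
Solving the pair: q_O = 556/9, q_X = 790/9.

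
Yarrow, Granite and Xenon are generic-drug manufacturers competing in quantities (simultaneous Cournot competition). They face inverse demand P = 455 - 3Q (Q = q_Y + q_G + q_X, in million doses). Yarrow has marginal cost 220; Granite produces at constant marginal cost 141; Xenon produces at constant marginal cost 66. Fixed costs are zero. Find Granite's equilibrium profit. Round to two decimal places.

2106.75

Yarrow's profit: π_Y = (455 - 3Q)q_Y - (220q_Y). Setting ∂π_Y/∂q_Y = 0: 235 - 6q_Y - 3(q_G + q_X) = 0.
Granite's profit: π_G = (455 - 3Q)q_G - (141q_G). Setting ∂π_G/∂q_G = 0: 314 - 6q_G - 3(q_Y + q_X) = 0.
Xenon's first-order condition: 389 - 6q_X - 3(q_Y + q_G) = 0.
Adding the 3 first-order conditions: 938 − 12Q = 0, so Q = 469/6.
Back-substituting: q_Y = (235 − 469/2)/3 = 1/6, q_G = (314 − 469/2)/3 = 53/2, q_X = (389 − 469/2)/3 = 103/2.
Price P = 455 - 3·(469/6) = 441/2.
Granite's profit: (441/2 - 141)·(53/2) = 2106.7500.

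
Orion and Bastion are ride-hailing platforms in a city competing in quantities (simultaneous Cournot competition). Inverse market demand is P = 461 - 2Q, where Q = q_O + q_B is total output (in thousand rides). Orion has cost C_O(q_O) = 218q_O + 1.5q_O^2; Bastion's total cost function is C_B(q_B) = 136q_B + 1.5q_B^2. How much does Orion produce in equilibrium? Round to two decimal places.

23.36

Orion's profit: π_O = (461 - 2Q)q_O - (218q_O + (3/2)q_O²). Setting ∂π_O/∂q_O = 0: 243 - 7q_O - 2(q_B) = 0.
Bastion's profit: π_B = (461 - 2Q)q_B - (136q_B + (3/2)q_B²). Setting ∂π_B/∂q_B = 0: 325 - 7q_B - 2(q_O) = 0.
Best responses: q_O = (243 - 2q_B)/7, q_B = (325 - 2q_O)/7.
Solving the pair: q_O = 1051/45, q_B = 1789/45.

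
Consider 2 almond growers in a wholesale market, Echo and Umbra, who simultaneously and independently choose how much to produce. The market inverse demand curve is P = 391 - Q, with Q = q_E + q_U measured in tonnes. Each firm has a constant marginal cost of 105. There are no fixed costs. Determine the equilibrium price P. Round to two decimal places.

200.33

Each firm earns π_i = (391 - Q)q_i - 105q_i.
Setting ∂π_i/∂q_i = 0 with rivals' quantities fixed: 286 - 2q_i - q_j = 0.
By symmetry each firm produces the same amount; substituting q_j = q_i yields q_i = 286/3.
Total output Q = 572/3, so price P = 391 - 572/3 = 601/3.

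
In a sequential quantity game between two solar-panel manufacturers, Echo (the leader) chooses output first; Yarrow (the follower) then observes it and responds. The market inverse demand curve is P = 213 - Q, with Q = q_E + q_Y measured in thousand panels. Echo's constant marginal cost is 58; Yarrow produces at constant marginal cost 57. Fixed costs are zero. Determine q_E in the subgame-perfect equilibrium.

77

Solve by backward induction. Given q_E, the follower Yarrow maximises π_Y = (213 - q_E - q_Y)q_Y - 57q_Y.
∂π_Y/∂q_Y = 156 - q_E - 2q_Y = 0 gives the reaction function q_Y = (156 - q_E)/2.
Echo substitutes q_Y(q_E) into its own profit: π_E = q_E(213 - q_E - (156 - q_E)/2) - 58q_E = (135 - (1/2)q_E)q_E - 58q_E.
Leader FOC: 77 - q_E = 0, so q_E = 77.
Then q_Y = (156 - 77)/2 = 79/2.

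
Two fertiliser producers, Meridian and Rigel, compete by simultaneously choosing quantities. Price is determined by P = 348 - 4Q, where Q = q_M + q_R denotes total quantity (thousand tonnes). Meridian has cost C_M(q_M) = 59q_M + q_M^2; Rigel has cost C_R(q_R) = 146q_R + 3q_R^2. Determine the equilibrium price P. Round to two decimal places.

215.68

Meridian's profit: π_M = (348 - 4Q)q_M - (59q_M + q_M²). Setting ∂π_M/∂q_M = 0: 289 - 10q_M - 4(q_R) = 0.
Rigel's first-order condition: 202 - 14q_R - 4(q_M) = 0.
So q_M = (289 - 4q_R)/10 and q_R = (202 - 4q_M)/14.
Substituting one into the other gives q_M = 1619/62 and q_R = 216/31.
Total output Q = 33.0806, so price P = 348 - 4·33.0806 = 215.6774.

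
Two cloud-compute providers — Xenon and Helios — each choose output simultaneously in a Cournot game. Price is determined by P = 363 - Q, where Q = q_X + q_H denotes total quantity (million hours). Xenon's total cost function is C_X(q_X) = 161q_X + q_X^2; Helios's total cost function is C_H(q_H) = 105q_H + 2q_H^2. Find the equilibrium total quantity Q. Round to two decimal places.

Xenon's profit: π_X = (363 - Q)q_X - (161q_X + q_X²). Setting ∂π_X/∂q_X = 0: 202 - 4q_X - (q_H) = 0.
Helios's profit: π_H = (363 - Q)q_H - (105q_H + 2q_H²). Setting ∂π_H/∂q_H = 0: 258 - 6q_H - (q_X) = 0.
Rearranging gives the reaction functions q_X = (202 - q_H)/4 and q_H = (258 - q_X)/6.
Substituting one into the other gives q_X = 954/23 and q_H = 830/23.
Total output Q = 954/23 + 830/23 = 1784/23.

77.57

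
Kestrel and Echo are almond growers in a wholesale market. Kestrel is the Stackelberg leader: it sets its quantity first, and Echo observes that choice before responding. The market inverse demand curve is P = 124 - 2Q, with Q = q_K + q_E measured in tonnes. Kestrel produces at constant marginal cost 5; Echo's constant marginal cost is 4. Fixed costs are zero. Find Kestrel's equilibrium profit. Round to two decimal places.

870.25

The follower Echo best-responds to any q_K: π_E = (124 - 2Q)q_E - 4q_E.
Follower FOC: 120 - 2q_K - 4q_E = 0, so q_E(q_K) = (120 - 2q_K)/4.
Kestrel substitutes q_E(q_K) into its own profit: π_K = q_K(124 - 2q_K - (120 - 2q_K)/2) - 5q_K = (64 - q_K)q_K - 5q_K.
The leader's first-order condition 59 - 2q_K = 0 yields q_K = 59/2.
Then q_E = (120 - 2·(59/2))/4 = 61/4.
Price P = 124 - 2·(179/4) = 69/2.
Kestrel's profit: (69/2 - 5)·(59/2) = 870.2500.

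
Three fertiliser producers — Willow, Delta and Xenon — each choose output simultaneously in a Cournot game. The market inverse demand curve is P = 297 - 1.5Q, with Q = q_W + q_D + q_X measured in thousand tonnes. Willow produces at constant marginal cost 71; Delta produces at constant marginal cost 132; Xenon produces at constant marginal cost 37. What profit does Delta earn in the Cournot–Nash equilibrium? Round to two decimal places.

Willow's profit: π_W = (297 - 1.5Q)q_W - (71q_W). Setting ∂π_W/∂q_W = 0: 226 - 3q_W - (3/2)(q_D + q_X) = 0.
Delta's first-order condition: 165 - 3q_D - (3/2)(q_W + q_X) = 0.
Xenon's first-order condition: 260 - 3q_X - (3/2)(q_W + q_D) = 0.
Adding the 3 first-order conditions: 651 − 6Q = 0, so Q = 217/2.
Back-substituting: q_W = (226 − 651/4)/(3/2) = 253/6, q_D = (165 − 651/4)/(3/2) = 3/2, q_X = (260 − 651/4)/(3/2) = 389/6.
Price P = 297 - (3/2)·(217/2) = 537/4.
Delta's profit: (537/4 - 132)·(3/2) = 27/8.

3.38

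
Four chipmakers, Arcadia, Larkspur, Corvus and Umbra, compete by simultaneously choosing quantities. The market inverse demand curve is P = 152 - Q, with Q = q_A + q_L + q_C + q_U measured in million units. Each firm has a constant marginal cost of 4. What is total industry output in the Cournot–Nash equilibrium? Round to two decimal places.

118.40

A representative firm's profit is π_i = q_i(152 - Q) - 4q_i.
Setting ∂π_i/∂q_i = 0 with rivals' quantities fixed: 148 - 2q_i - Σ_{j≠i} q_j = 0.
By symmetry each firm produces the same amount; substituting Σ_{j≠i} q_j = 3q_i yields q_i = 148/5.
Total output Q = 148/5 + 148/5 + 148/5 + 148/5 = 592/5.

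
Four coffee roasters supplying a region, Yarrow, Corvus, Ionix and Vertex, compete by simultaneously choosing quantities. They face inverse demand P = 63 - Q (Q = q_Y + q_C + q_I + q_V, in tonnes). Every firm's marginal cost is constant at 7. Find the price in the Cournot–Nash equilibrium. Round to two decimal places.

A representative firm's profit is π_i = q_i(63 - Q) - 7q_i.
Setting ∂π_i/∂q_i = 0 with rivals' quantities fixed: 56 - 2q_i - Σ_{j≠i} q_j = 0.
With identical firms every q_j equals q_i, so Σ_{j≠i} q_j = 3q_i and 56 = 5q_i, giving q_i = 56/5.
Total output Q = 224/5, so price P = 63 - 224/5 = 91/5.

18.20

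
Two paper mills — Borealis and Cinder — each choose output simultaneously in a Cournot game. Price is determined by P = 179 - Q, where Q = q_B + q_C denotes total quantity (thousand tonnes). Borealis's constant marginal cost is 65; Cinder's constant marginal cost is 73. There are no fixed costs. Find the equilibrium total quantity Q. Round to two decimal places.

73.33

Borealis's profit: π_B = (179 - Q)q_B - (65q_B). Setting ∂π_B/∂q_B = 0: 114 - 2q_B - (q_C) = 0.
Cinder's first-order condition: 106 - 2q_C - (q_B) = 0.
So q_B = (114 - q_C)/2 and q_C = (106 - q_B)/2.
Substituting one into the other gives q_B = 122/3 and q_C = 98/3.
Total output Q = 122/3 + 98/3 = 220/3.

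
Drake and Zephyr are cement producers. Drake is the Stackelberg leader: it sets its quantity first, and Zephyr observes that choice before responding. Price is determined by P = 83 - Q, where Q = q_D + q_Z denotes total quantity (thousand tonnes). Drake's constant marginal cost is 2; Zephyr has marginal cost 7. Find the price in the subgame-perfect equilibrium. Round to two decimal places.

The follower Zephyr best-responds to any q_D: π_Z = (83 - Q)q_Z - 7q_Z.
∂π_Z/∂q_Z = 76 - q_D - 2q_Z = 0 gives the reaction function q_Z = (76 - q_D)/2.
The leader anticipates this reaction. Substituting into P = 83 - Q gives P = 45 - (1/2)q_D, so π_D = (45 - (1/2)q_D)q_D - 2q_D.
The leader's first-order condition 43 - q_D = 0 yields q_D = 43.
Then q_Z = (76 - 43)/2 = 33/2.
Total output Q = 119/2, so price P = 83 - 119/2 = 47/2.

23.50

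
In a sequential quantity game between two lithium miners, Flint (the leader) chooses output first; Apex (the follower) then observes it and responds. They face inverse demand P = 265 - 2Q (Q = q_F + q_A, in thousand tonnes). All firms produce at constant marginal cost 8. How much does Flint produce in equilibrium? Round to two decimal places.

64.25

Solve by backward induction. Given q_F, the follower Apex maximises π_A = (265 - 2q_F - 2q_A)q_A - 8q_A.
Follower FOC: 257 - 2q_F - 4q_A = 0, so q_A(q_F) = (257 - 2q_F)/4.
The leader anticipates this reaction. Substituting into P = 265 - 2Q gives P = 273/2 - q_F, so π_F = (273/2 - q_F)q_F - 8q_F.
The leader's first-order condition 257/2 - 2q_F = 0 yields q_F = 257/4.
Then q_A = (257 - 2·(257/4))/4 = 257/8.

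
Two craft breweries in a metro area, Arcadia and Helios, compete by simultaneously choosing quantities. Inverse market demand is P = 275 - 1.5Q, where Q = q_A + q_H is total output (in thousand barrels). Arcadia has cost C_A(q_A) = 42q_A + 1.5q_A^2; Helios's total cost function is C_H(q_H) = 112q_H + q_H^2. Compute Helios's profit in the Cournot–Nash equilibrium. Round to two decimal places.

Arcadia's profit: π_A = (275 - 1.5Q)q_A - (42q_A + (3/2)q_A²). Setting ∂π_A/∂q_A = 0: 233 - 6q_A - (3/2)(q_H) = 0.
Helios's first-order condition: 163 - 5q_H - (3/2)(q_A) = 0.
Best responses: q_A = (233 - (3/2)q_H)/6, q_H = (163 - (3/2)q_A)/5.
Substituting one into the other gives q_A = 33.1712 and q_H = 838/37.
Price P = 275 - (3/2)·55.8198 = 191.2703.
Helios's profit: 191.2703·(838/37) - 112·(838/37) - (838/37)² = 1282.4032.

1282.40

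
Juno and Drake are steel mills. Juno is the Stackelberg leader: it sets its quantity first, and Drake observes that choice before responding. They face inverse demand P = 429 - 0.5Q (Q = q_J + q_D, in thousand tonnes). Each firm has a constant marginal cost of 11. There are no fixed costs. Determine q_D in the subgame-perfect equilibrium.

209

Solve by backward induction. Given q_J, the follower Drake maximises π_D = (429 - (1/2)q_J - (1/2)q_D)q_D - 11q_D.
∂π_D/∂q_D = 418 - (1/2)q_J - q_D = 0 gives the reaction function q_D = (418 - (1/2)q_J).
Juno substitutes q_D(q_J) into its own profit: π_J = q_J(429 - (1/2)q_J - (418 - (1/2)q_J)/2) - 11q_J = (220 - (1/4)q_J)q_J - 11q_J.
The leader's first-order condition 209 - (1/2)q_J = 0 yields q_J = 418.
Then q_D = (418 - (1/2)·418) = 209.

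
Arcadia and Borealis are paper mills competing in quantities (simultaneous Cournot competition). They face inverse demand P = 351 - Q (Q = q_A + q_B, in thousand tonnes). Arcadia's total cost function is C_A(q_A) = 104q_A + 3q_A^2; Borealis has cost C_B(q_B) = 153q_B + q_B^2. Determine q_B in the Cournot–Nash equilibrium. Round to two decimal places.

43.13

Arcadia's profit: π_A = (351 - Q)q_A - (104q_A + 3q_A²). Setting ∂π_A/∂q_A = 0: 247 - 8q_A - (q_B) = 0.
Borealis's first-order condition: 198 - 4q_B - (q_A) = 0.
Rearranging gives the reaction functions q_A = (247 - q_B)/8 and q_B = (198 - q_A)/4.
Solving the pair: q_A = 790/31, q_B = 1337/31.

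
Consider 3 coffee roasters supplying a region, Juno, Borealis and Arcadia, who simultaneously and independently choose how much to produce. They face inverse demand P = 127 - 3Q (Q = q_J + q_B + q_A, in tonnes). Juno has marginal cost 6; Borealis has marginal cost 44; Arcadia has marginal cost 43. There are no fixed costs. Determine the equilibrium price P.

Juno's profit: π_J = (127 - 3Q)q_J - (6q_J). Setting ∂π_J/∂q_J = 0: 121 - 6q_J - 3(q_B + q_A) = 0.
Borealis's profit: π_B = (127 - 3Q)q_B - (44q_B). Setting ∂π_B/∂q_B = 0: 83 - 6q_B - 3(q_J + q_A) = 0.
Arcadia's profit: π_A = (127 - 3Q)q_A - (43q_A). Setting ∂π_A/∂q_A = 0: 84 - 6q_A - 3(q_J + q_B) = 0.
Adding the 3 first-order conditions: 288 − 12Q = 0, so Q = 24.
Back-substituting: q_J = (121 − 72)/3 = 49/3, q_B = (83 − 72)/3 = 11/3, q_A = (84 − 72)/3 = 4.
Total output Q = 24, so price P = 127 - 3·24 = 55.

55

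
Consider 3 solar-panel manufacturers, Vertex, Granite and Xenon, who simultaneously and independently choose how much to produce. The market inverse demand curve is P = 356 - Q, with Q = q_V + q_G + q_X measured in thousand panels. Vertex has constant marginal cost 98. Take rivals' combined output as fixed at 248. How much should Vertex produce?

5

With rivals' combined output fixed at 248, Vertex's profit is π_V = (356 - 248 - q_V)q_V - (98q_V) = (108 - q_V)q_V - (98q_V).
∂π_V/∂q_V = 10 - 2q_V = 0, so q_V = 5.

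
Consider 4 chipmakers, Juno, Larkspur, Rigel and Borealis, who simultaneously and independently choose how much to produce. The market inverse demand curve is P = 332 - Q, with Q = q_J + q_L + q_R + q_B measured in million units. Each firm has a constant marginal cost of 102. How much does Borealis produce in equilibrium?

46

Each firm earns π_i = (332 - Q)q_i - 102q_i.
First-order condition (treating rivals' output as given): 230 - 2q_i - Σ_{j≠i} q_j = 0.
By symmetry each firm produces the same amount; substituting Σ_{j≠i} q_j = 3q_i yields q_i = 230/5 = 46.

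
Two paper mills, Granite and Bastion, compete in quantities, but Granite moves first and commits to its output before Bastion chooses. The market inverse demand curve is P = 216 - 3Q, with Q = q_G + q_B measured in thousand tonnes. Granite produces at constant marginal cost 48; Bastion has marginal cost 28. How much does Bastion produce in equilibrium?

Solve by backward induction. Given q_G, the follower Bastion maximises π_B = (216 - 3q_G - 3q_B)q_B - 28q_B.
∂π_B/∂q_B = 188 - 3q_G - 6q_B = 0 gives the reaction function q_B = (188 - 3q_G)/6.
The leader anticipates this reaction. Substituting into P = 216 - 3Q gives P = 122 - (3/2)q_G, so π_G = (122 - (3/2)q_G)q_G - 48q_G.
Maximising: ∂π_G/∂q_G = 74 - 3q_G = 0, giving q_G = 74/3.
Then q_B = (188 - 3·(74/3))/6 = 19.

19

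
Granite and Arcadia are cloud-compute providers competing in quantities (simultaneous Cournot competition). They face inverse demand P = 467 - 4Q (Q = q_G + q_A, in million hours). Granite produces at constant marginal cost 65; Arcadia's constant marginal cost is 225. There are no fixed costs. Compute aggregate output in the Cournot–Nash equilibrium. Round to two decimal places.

53.67

Granite's profit: π_G = (467 - 4Q)q_G - (65q_G). Setting ∂π_G/∂q_G = 0: 402 - 8q_G - 4(q_A) = 0.
Arcadia's first-order condition: 242 - 8q_A - 4(q_G) = 0.
Rearranging gives the reaction functions q_G = (402 - 4q_A)/8 and q_A = (242 - 4q_G)/8.
Solving the pair: q_G = 281/6, q_A = 41/6.
Total output Q = 281/6 + 41/6 = 161/3.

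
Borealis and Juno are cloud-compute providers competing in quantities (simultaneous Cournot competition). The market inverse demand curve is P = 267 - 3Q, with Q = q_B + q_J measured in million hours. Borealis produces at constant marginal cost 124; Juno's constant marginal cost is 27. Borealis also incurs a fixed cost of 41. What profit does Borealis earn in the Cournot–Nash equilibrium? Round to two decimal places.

37.37

Borealis's profit: π_B = (267 - 3Q)q_B - (124q_B). Setting ∂π_B/∂q_B = 0: 143 - 6q_B - 3(q_J) = 0.
Juno's first-order condition: 240 - 6q_J - 3(q_B) = 0.
Best responses: q_B = (143 - 3q_J)/6, q_J = (240 - 3q_B)/6.
Solving the pair: q_B = 46/9, q_J = 337/9.
Price P = 267 - 3·(383/9) = 418/3.
Borealis's profit: (418/3 - 124)·(46/9) - 41 = 1009/27.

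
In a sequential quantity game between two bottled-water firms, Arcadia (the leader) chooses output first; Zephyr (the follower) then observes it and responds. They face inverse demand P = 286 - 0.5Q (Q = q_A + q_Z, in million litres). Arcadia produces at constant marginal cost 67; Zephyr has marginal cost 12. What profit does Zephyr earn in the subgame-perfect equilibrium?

Solve by backward induction. Given q_A, the follower Zephyr maximises π_Z = (286 - (1/2)q_A - (1/2)q_Z)q_Z - 12q_Z.
Follower FOC: 274 - (1/2)q_A - q_Z = 0, so q_Z(q_A) = (274 - (1/2)q_A).
The leader anticipates this reaction. Substituting into P = 286 - 0.5Q gives P = 149 - (1/4)q_A, so π_A = (149 - (1/4)q_A)q_A - 67q_A.
Maximising: ∂π_A/∂q_A = 82 - (1/2)q_A = 0, giving q_A = 164.
Then q_Z = (274 - (1/2)·164) = 192.
Price P = 286 - (1/2)·356 = 108.
Zephyr's profit: (108 - 12)·192 = 18432.

18432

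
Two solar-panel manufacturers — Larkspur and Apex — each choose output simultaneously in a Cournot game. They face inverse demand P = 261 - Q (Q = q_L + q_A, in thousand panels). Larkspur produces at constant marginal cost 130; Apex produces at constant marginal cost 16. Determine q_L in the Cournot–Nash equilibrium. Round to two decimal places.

5.67

Larkspur's profit: π_L = (261 - Q)q_L - (130q_L). Setting ∂π_L/∂q_L = 0: 131 - 2q_L - (q_A) = 0.
Apex's first-order condition: 245 - 2q_A - (q_L) = 0.
So q_L = (131 - q_A)/2 and q_A = (245 - q_L)/2.
Substituting one into the other gives q_L = 17/3 and q_A = 359/3.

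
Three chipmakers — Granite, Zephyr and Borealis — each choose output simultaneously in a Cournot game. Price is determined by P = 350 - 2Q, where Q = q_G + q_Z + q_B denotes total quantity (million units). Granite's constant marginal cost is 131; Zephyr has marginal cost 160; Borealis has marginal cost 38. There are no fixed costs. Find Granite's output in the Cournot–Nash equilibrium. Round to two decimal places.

Granite's profit: π_G = (350 - 2Q)q_G - (131q_G). Setting ∂π_G/∂q_G = 0: 219 - 4q_G - 2(q_Z + q_B) = 0.
Zephyr's profit: π_Z = (350 - 2Q)q_Z - (160q_Z). Setting ∂π_Z/∂q_Z = 0: 190 - 4q_Z - 2(q_G + q_B) = 0.
Borealis's profit: π_B = (350 - 2Q)q_B - (38q_B). Setting ∂π_B/∂q_B = 0: 312 - 4q_B - 2(q_G + q_Z) = 0.
Summing all 3 equations gives 721 − 8Q = 0, hence Q = 721/8.
Back-substituting: q_G = (219 − 721/4)/2 = 155/8, q_Z = (190 − 721/4)/2 = 39/8, q_B = (312 − 721/4)/2 = 527/8.

19.38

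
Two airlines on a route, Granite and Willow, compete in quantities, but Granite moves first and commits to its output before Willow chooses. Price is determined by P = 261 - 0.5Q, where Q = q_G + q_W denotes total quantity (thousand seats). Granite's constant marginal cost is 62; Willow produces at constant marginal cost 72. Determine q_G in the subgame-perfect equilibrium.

209

The follower Willow best-responds to any q_G: π_W = (261 - 0.5Q)q_W - 72q_W.
Follower FOC: 189 - (1/2)q_G - q_W = 0, so q_W(q_G) = (189 - (1/2)q_G).
Granite substitutes q_W(q_G) into its own profit: π_G = q_G(261 - (1/2)q_G - (189 - (1/2)q_G)/2) - 62q_G = (333/2 - (1/4)q_G)q_G - 62q_G.
Maximising: ∂π_G/∂q_G = 209/2 - (1/2)q_G = 0, giving q_G = 209.
Then q_W = (189 - (1/2)·209) = 169/2.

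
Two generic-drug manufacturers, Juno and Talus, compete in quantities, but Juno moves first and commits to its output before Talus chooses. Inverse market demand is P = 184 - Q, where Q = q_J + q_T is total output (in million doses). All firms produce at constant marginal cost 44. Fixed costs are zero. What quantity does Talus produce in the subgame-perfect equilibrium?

The follower Talus best-responds to any q_J: π_T = (184 - Q)q_T - 44q_T.
∂π_T/∂q_T = 140 - q_J - 2q_T = 0 gives the reaction function q_T = (140 - q_J)/2.
The leader anticipates this reaction. Substituting into P = 184 - Q gives P = 114 - (1/2)q_J, so π_J = (114 - (1/2)q_J)q_J - 44q_J.
The leader's first-order condition 70 - q_J = 0 yields q_J = 70.
Then q_T = (140 - 70)/2 = 35.

35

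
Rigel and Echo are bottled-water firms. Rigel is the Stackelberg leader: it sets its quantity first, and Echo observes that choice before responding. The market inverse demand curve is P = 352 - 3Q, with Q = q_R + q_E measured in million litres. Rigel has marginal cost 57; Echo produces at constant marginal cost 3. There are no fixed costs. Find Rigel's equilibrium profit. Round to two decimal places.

The follower Echo best-responds to any q_R: π_E = (352 - 3Q)q_E - 3q_E.
Setting the follower's marginal profit to zero, 349 - 3q_R - 6q_E = 0, i.e. q_E = (349 - 3q_R)/6.
The leader anticipates this reaction. Substituting into P = 352 - 3Q gives P = 355/2 - (3/2)q_R, so π_R = (355/2 - (3/2)q_R)q_R - 57q_R.
The leader's first-order condition 241/2 - 3q_R = 0 yields q_R = 241/6.
Then q_E = (349 - 3·(241/6))/6 = 457/12.
Price P = 352 - 3·(313/4) = 469/4.
Rigel's profit: (469/4 - 57)·(241/6) = 2420.0417.

2420.04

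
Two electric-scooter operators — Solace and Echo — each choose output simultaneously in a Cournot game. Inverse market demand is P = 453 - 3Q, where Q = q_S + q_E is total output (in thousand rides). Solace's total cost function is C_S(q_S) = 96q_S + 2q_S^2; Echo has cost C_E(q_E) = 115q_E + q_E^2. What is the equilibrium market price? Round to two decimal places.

Solace's profit: π_S = (453 - 3Q)q_S - (96q_S + 2q_S²). Setting ∂π_S/∂q_S = 0: 357 - 10q_S - 3(q_E) = 0.
Echo's first-order condition: 338 - 8q_E - 3(q_S) = 0.
So q_S = (357 - 3q_E)/10 and q_E = (338 - 3q_S)/8.
Substituting one into the other gives q_S = 1842/71 and q_E = 32.5211.
Total output Q = 58.4648, so price P = 453 - 3·58.4648 = 277.6056.

277.61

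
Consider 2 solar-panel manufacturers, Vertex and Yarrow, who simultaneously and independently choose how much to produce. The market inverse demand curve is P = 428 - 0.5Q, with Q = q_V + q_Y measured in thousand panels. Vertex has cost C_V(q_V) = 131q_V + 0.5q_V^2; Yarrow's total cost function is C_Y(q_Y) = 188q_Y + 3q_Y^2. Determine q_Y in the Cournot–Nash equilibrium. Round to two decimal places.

Vertex's profit: π_V = (428 - 0.5Q)q_V - (131q_V + (1/2)q_V²). Setting ∂π_V/∂q_V = 0: 297 - 2q_V - (1/2)(q_Y) = 0.
Yarrow's first-order condition: 240 - 7q_Y - (1/2)(q_V) = 0.
So q_V = (297 - (1/2)q_Y)/2 and q_Y = (240 - (1/2)q_V)/7.
Substituting one into the other gives q_V = 142.4727 and q_Y = 1326/55.

24.11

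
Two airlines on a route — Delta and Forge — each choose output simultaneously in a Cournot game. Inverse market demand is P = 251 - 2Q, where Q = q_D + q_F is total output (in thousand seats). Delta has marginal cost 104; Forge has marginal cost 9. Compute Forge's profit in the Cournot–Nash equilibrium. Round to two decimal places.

Delta's profit: π_D = (251 - 2Q)q_D - (104q_D). Setting ∂π_D/∂q_D = 0: 147 - 4q_D - 2(q_F) = 0.
Forge's profit: π_F = (251 - 2Q)q_F - (9q_F). Setting ∂π_F/∂q_F = 0: 242 - 4q_F - 2(q_D) = 0.
So q_D = (147 - 2q_F)/4 and q_F = (242 - 2q_D)/4.
Solving the pair: q_D = 26/3, q_F = 337/6.
Price P = 251 - 2·(389/6) = 364/3.
Forge's profit: (364/3 - 9)·(337/6) = 6309.3889.

6309.39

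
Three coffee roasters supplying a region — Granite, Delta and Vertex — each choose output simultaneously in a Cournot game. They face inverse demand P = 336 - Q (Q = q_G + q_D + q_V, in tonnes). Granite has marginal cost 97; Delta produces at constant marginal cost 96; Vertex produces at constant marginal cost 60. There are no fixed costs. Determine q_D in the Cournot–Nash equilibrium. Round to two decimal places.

51.25

Granite's profit: π_G = (336 - Q)q_G - (97q_G). Setting ∂π_G/∂q_G = 0: 239 - 2q_G - (q_D + q_V) = 0.
Delta's first-order condition: 240 - 2q_D - (q_G + q_V) = 0.
Vertex's first-order condition: 276 - 2q_V - (q_G + q_D) = 0.
Adding the 3 first-order conditions: 755 − 4Q = 0, so Q = 755/4.
Back-substituting: q_G = (239 − 755/4) = 201/4, q_D = (240 − 755/4) = 205/4, q_V = (276 − 755/4) = 349/4.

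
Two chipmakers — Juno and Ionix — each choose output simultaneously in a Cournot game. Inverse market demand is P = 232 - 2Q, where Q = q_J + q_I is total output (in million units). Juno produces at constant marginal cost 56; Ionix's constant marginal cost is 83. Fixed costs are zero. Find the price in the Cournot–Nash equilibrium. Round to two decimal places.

123.67

Juno's profit: π_J = (232 - 2Q)q_J - (56q_J). Setting ∂π_J/∂q_J = 0: 176 - 4q_J - 2(q_I) = 0.
Ionix's first-order condition: 149 - 4q_I - 2(q_J) = 0.
So q_J = (176 - 2q_I)/4 and q_I = (149 - 2q_J)/4.
Solving the pair: q_J = 203/6, q_I = 61/3.
Total output Q = 325/6, so price P = 232 - 2·(325/6) = 371/3.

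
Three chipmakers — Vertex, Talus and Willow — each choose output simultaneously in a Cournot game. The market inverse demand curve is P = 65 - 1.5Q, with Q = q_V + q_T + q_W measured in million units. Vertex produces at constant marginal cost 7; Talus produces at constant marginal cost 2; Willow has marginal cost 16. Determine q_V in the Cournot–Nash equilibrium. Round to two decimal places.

10.33

Vertex's profit: π_V = (65 - 1.5Q)q_V - (7q_V). Setting ∂π_V/∂q_V = 0: 58 - 3q_V - (3/2)(q_T + q_W) = 0.
Talus's first-order condition: 63 - 3q_T - (3/2)(q_V + q_W) = 0.
Willow's first-order condition: 49 - 3q_W - (3/2)(q_V + q_T) = 0.
Adding the 3 conditions: 170 − 3Q − 3Q = 0, i.e. Q = 85/3.
Back-substituting: q_V = (58 − 85/2)/(3/2) = 31/3, q_T = (63 − 85/2)/(3/2) = 41/3, q_W = (49 − 85/2)/(3/2) = 13/3.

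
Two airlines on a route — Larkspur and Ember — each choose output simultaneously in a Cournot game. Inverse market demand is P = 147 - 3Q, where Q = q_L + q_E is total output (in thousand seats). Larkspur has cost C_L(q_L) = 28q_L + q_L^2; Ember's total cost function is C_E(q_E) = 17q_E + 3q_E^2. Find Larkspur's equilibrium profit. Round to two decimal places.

Larkspur's profit: π_L = (147 - 3Q)q_L - (28q_L + q_L²). Setting ∂π_L/∂q_L = 0: 119 - 8q_L - 3(q_E) = 0.
Ember's profit: π_E = (147 - 3Q)q_E - (17q_E + 3q_E²). Setting ∂π_E/∂q_E = 0: 130 - 12q_E - 3(q_L) = 0.
Rearranging gives the reaction functions q_L = (119 - 3q_E)/8 and q_E = (130 - 3q_L)/12.
Substituting one into the other gives q_L = 346/29 and q_E = 683/87.
Price P = 147 - 3·(1721/87) = 87.6552.
Larkspur's profit: 87.6552·(346/29) - 28·(346/29) - (346/29)² = 569.3983.

569.40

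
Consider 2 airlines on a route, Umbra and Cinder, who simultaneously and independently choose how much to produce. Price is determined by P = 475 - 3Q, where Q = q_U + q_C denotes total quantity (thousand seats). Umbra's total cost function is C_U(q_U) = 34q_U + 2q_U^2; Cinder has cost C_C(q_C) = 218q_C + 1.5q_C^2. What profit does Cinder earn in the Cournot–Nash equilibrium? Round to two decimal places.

1066.54

Umbra's profit: π_U = (475 - 3Q)q_U - (34q_U + 2q_U²). Setting ∂π_U/∂q_U = 0: 441 - 10q_U - 3(q_C) = 0.
Cinder's profit: π_C = (475 - 3Q)q_C - (218q_C + (3/2)q_C²). Setting ∂π_C/∂q_C = 0: 257 - 9q_C - 3(q_U) = 0.
Rearranging gives the reaction functions q_U = (441 - 3q_C)/10 and q_C = (257 - 3q_U)/9.
Substituting one into the other gives q_U = 1066/27 and q_C = 1247/81.
Price P = 475 - 3·54.8765 = 310.3704.
Cinder's profit: 310.3704·(1247/81) - 218·(1247/81) - (3/2)(1247/81)² = 1066.5357.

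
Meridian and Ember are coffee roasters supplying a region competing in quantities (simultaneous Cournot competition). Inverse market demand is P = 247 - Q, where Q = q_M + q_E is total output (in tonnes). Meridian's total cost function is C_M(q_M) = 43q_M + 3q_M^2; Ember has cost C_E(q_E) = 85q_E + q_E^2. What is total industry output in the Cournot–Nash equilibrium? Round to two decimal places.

56.32

Meridian's profit: π_M = (247 - Q)q_M - (43q_M + 3q_M²). Setting ∂π_M/∂q_M = 0: 204 - 8q_M - (q_E) = 0.
Ember's first-order condition: 162 - 4q_E - (q_M) = 0.
Rearranging gives the reaction functions q_M = (204 - q_E)/8 and q_E = (162 - q_M)/4.
Substituting one into the other gives q_M = 654/31 and q_E = 1092/31.
Total output Q = 654/31 + 1092/31 = 1746/31.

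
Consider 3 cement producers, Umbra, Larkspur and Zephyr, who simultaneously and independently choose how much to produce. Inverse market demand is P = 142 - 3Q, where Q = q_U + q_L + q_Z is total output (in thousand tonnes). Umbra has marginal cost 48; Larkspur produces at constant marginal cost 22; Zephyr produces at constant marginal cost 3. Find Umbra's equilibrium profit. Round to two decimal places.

11.02

Umbra's profit: π_U = (142 - 3Q)q_U - (48q_U). Setting ∂π_U/∂q_U = 0: 94 - 6q_U - 3(q_L + q_Z) = 0.
Larkspur's profit: π_L = (142 - 3Q)q_L - (22q_L). Setting ∂π_L/∂q_L = 0: 120 - 6q_L - 3(q_U + q_Z) = 0.
Zephyr's profit: π_Z = (142 - 3Q)q_Z - (3q_Z). Setting ∂π_Z/∂q_Z = 0: 139 - 6q_Z - 3(q_U + q_L) = 0.
Summing all 3 equations gives 353 − 12Q = 0, hence Q = 353/12.
Back-substituting: q_U = (94 − 353/4)/3 = 23/12, q_L = (120 − 353/4)/3 = 127/12, q_Z = (139 − 353/4)/3 = 203/12.
Price P = 142 - 3·(353/12) = 215/4.
Umbra's profit: (215/4 - 48)·(23/12) = 529/48.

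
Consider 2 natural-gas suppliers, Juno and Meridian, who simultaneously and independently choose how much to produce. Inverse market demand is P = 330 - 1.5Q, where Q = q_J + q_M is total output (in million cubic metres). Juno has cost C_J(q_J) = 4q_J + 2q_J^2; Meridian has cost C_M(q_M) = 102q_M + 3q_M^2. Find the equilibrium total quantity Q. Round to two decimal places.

Juno's profit: π_J = (330 - 1.5Q)q_J - (4q_J + 2q_J²). Setting ∂π_J/∂q_J = 0: 326 - 7q_J - (3/2)(q_M) = 0.
Meridian's profit: π_M = (330 - 1.5Q)q_M - (102q_M + 3q_M²). Setting ∂π_M/∂q_M = 0: 228 - 9q_M - (3/2)(q_J) = 0.
So q_J = (326 - (3/2)q_M)/7 and q_M = (228 - (3/2)q_J)/9.
Substituting one into the other gives q_J = 128/3 and q_M = 164/9.
Total output Q = 128/3 + 164/9 = 548/9.

60.89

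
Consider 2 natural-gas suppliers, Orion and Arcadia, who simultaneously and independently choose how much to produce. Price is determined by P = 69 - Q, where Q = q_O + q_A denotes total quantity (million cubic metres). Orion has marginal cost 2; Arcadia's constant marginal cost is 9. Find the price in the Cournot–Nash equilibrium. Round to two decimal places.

26.67

Orion's profit: π_O = (69 - Q)q_O - (2q_O). Setting ∂π_O/∂q_O = 0: 67 - 2q_O - (q_A) = 0.
Arcadia's first-order condition: 60 - 2q_A - (q_O) = 0.
Rearranging gives the reaction functions q_O = (67 - q_A)/2 and q_A = (60 - q_O)/2.
Substituting one into the other gives q_O = 74/3 and q_A = 53/3.
Total output Q = 127/3, so price P = 69 - 127/3 = 80/3.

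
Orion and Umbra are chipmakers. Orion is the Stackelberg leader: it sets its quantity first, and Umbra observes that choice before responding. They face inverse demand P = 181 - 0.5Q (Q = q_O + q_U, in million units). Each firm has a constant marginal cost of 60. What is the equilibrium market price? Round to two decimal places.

Solve by backward induction. Given q_O, the follower Umbra maximises π_U = (181 - (1/2)q_O - (1/2)q_U)q_U - 60q_U.
Setting the follower's marginal profit to zero, 121 - (1/2)q_O - q_U = 0, i.e. q_U = (121 - (1/2)q_O).
Orion substitutes q_U(q_O) into its own profit: π_O = q_O(181 - (1/2)q_O - (121 - (1/2)q_O)/2) - 60q_O = (241/2 - (1/4)q_O)q_O - 60q_O.
Maximising: ∂π_O/∂q_O = 121/2 - (1/2)q_O = 0, giving q_O = 121.
Then q_U = (121 - (1/2)·121) = 121/2.
Total output Q = 363/2, so price P = 181 - (1/2)·(363/2) = 361/4.

90.25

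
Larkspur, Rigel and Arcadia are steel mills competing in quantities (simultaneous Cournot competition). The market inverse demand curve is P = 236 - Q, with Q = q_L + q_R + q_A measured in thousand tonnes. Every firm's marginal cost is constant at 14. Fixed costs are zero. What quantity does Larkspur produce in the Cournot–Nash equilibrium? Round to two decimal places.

A representative firm's profit is π_i = q_i(236 - Q) - 14q_i.
First-order condition (treating rivals' output as given): 222 - 2q_i - Σ_{j≠i} q_j = 0.
By symmetry each firm produces the same amount; substituting Σ_{j≠i} q_j = 2q_i yields q_i = 222/4 = 111/2.

55.50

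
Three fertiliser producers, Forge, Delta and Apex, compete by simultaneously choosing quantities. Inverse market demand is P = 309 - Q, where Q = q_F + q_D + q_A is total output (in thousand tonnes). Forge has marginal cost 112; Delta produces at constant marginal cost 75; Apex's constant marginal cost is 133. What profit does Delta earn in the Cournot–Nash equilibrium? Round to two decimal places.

Forge's profit: π_F = (309 - Q)q_F - (112q_F). Setting ∂π_F/∂q_F = 0: 197 - 2q_F - (q_D + q_A) = 0.
Delta's profit: π_D = (309 - Q)q_D - (75q_D). Setting ∂π_D/∂q_D = 0: 234 - 2q_D - (q_F + q_A) = 0.
Apex's first-order condition: 176 - 2q_A - (q_F + q_D) = 0.
Adding the 3 conditions: 607 − 2Q − 2Q = 0, i.e. Q = 607/4.
Back-substituting: q_F = (197 − 607/4) = 181/4, q_D = (234 − 607/4) = 329/4, q_A = (176 − 607/4) = 97/4.
Price P = 309 - 607/4 = 629/4.
Delta's profit: (629/4 - 75)·(329/4) = 6765.0625.

6765.06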